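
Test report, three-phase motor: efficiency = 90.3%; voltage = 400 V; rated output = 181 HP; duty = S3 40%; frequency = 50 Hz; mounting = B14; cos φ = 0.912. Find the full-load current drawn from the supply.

P_out = 181 × 746 = 135026 W
P_in = P_out / η = 135026 / 0.903 = 149530 W
I_L = P_in / (√3·V_L·cosφ) = 149530 / (1.732 × 400 × 0.912) = 237 A

237 A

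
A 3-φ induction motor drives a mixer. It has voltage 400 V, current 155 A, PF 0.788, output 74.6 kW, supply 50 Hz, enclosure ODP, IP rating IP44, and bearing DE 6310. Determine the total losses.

P_in = √3·V·I·cosφ = 1.732×400×155×0.788 = 84619 W
P_out = 74600 W
Losses = P_in − P_out = 84619 − 74600 = 10019 W

10000 W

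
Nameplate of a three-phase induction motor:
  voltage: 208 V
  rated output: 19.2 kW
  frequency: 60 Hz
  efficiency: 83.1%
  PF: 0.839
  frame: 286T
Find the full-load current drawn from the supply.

76.4 A

P_out = 19.2 kW = 19200 W
P_in = P_out / η = 19200 / 0.831 = 23105 W
I_L = P_in / (√3·V_L·cosφ) = 23105 / (1.732 × 208 × 0.839) = 76.4 A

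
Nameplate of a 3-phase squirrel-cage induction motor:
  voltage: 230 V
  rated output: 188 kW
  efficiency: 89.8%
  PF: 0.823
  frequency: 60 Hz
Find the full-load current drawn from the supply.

P_out = 188 kW = 188000 W
P_in = P_out / η = 188000 / 0.898 = 209354 W
I_L = P_in / (√3·V_L·cosφ) = 209354 / (1.732 × 230 × 0.823) = 639 A

639 A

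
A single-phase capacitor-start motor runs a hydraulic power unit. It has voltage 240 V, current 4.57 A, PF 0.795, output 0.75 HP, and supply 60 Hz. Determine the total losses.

312 W

P_in = V·I·cosφ = 240×4.57×0.795 = 872 W
P_out = 0.75×746 = 560 W
Losses = P_in − P_out = 872 − 560 = 312 W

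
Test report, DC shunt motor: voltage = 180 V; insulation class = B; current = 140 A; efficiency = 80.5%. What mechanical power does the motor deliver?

P_in = V·I = 180 × 140 = 25200 W
P_out = η·P_in = 0.805 × 25200 = 20286 W

20.3 kW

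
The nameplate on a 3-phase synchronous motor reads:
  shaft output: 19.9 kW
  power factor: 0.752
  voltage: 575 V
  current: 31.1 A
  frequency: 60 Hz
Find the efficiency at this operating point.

P_out = 19.9 kW = 19900 W
P_in = √3·V_L·I_L·cosφ = 1.732 × 575 × 31.1 × 0.752 = 23291 W
η = P_out / P_in = 19900 / 23291 = 0.854 = 85.4%

85.4 %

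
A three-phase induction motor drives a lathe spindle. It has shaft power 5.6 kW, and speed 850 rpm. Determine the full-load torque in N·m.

62.9 N·m

ω = 2π × 850/60 = 89.01 rad/s
τ = P/ω = 5600/89.01 = 62.9 N·m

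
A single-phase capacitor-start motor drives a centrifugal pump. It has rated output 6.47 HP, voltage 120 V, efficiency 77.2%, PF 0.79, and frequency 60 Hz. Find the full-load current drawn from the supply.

P_out = 6.47 × 746 = 4827 W
P_in = P_out / η = 4827 / 0.772 = 6253 W
I = P_in / (V·cosφ) = 6253 / (120 × 0.79) = 66 A

66 A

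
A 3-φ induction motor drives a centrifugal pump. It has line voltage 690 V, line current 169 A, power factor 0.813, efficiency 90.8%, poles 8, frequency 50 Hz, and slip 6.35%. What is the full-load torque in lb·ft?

P_in = √3·V·I·cosφ = 1.732 × 690 × 169 × 0.813 = 164200 W
P_out = η·P_in = 0.908 × 164200 = 149094 W
n_s = 120×50/8 = 750 rpm; n = 750×(1−0.0635) = 702 rpm
ω = 2π×702/60 = 73.51 rad/s
τ = P_out/ω = 149094/73.51 = 2028 N·m
In lb·ft: 2028/1.356 = 1500 lb·ft

1500 lb·ft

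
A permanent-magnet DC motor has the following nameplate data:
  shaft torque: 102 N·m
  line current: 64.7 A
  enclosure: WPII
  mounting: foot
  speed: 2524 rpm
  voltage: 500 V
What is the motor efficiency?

ω = 2π × 2524/60 = 264.3 rad/s; P_out = τω = 102 × 264.3 = 26959 W
P_in = V·I = 500 × 64.7 = 32350 W
η = P_out / P_in = 26959 / 32350 = 0.833 = 83.3%

83.3 %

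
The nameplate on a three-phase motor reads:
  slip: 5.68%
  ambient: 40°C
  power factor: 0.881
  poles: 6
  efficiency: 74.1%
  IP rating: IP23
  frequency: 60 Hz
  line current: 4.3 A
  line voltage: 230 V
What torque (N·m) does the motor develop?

9.43 N·m

P_in = √3·V·I·cosφ = 1.732 × 230 × 4.3 × 0.881 = 1509 W
P_out = η·P_in = 0.741 × 1509 = 1118 W
n_s = 120×60/6 = 1200 rpm; n = 1200×(1−0.0568) = 1132 rpm
ω = 2π×1132/60 = 118.5 rad/s
τ = P_out/ω = 1118/118.5 = 9.43 N·m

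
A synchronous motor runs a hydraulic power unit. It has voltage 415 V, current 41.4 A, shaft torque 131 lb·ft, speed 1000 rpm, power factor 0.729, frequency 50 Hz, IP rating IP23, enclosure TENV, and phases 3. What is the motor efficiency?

85.7 %

τ = 131 lb·ft × 1.356 = 177.6 N·m
ω = 2π × 1000/60 = 104.7 rad/s; P_out = τω = 177.6 × 104.7 = 18595 W
P_in = √3·V_L·I_L·cosφ = 1.732 × 415 × 41.4 × 0.729 = 21693 W
η = P_out / P_in = 18595 / 21693 = 0.857 = 85.7%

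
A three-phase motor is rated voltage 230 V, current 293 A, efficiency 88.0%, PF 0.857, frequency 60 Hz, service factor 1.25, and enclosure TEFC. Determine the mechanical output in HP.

118 HP

P_in = √3·V·I·cosφ = 1.732 × 230 × 293 × 0.857 = 100029 W
P_out = η·P_in = 0.88 × 100029 = 88026 W
= 88026/746 = 118 HP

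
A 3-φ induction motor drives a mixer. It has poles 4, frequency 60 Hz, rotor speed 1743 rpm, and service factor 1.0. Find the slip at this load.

3.17 %

n_s = 120f/p = 120×60/4 = 1800 rpm
s = (n_s − n)/n_s = (1800 − 1743)/1800 = 0.0317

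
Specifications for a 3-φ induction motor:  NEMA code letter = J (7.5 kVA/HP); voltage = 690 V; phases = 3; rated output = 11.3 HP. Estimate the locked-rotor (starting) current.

S_LR = 7.5 × 11.3 = 84.75 kVA
I_LR = S_LR/(√3·V_L) = 84750/(1.732×690) = 70.9 A

70.9 A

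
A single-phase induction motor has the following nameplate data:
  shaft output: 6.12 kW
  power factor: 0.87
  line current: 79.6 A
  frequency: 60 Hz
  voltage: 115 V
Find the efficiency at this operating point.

76.8 %

P_out = 6.12 kW = 6120 W
P_in = V·I·cosφ = 115 × 79.6 × 0.87 = 7964 W
η = P_out / P_in = 6120 / 7964 = 0.768 = 76.8%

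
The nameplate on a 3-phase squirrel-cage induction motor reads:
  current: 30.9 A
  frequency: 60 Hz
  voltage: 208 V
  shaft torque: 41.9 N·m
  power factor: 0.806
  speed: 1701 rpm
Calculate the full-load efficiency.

83.2 %

ω = 2π × 1701/60 = 178.1 rad/s; P_out = τω = 41.9 × 178.1 = 7462 W
P_in = √3·V_L·I_L·cosφ = 1.732 × 208 × 30.9 × 0.806 = 8972 W
η = P_out / P_in = 7462 / 8972 = 0.832 = 83.2%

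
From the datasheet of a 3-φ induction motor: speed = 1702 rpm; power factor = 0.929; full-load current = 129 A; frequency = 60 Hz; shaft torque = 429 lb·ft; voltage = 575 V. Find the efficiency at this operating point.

86.9 %

τ = 429 lb·ft × 1.356 = 581.7 N·m
ω = 2π × 1702/60 = 178.2 rad/s; P_out = τω = 581.7 × 178.2 = 103659 W
P_in = √3·V_L·I_L·cosφ = 1.732 × 575 × 129 × 0.929 = 119350 W
η = P_out / P_in = 103659 / 119350 = 0.869 = 86.9%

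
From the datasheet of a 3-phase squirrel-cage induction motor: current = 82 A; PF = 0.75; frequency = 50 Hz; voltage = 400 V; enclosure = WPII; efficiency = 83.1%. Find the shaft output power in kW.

35.4 kW

P_in = √3·V·I·cosφ = 1.732 × 400 × 82 × 0.75 = 42607 W
P_out = η·P_in = 0.831 × 42607 = 35406 W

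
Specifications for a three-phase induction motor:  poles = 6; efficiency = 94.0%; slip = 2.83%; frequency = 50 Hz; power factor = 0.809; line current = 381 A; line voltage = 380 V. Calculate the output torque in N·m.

P_in = √3·V·I·cosφ = 1.732 × 380 × 381 × 0.809 = 202864 W
P_out = η·P_in = 0.94 × 202864 = 190692 W
n_s = 120×50/6 = 1000 rpm; n = 1000×(1−0.0283) = 972 rpm
ω = 2π×972/60 = 101.8 rad/s
τ = P_out/ω = 190692/101.8 = 1870 N·m

1870 N·m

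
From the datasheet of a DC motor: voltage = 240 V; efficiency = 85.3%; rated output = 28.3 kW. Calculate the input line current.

138 A

P_out = 28.3 kW = 28300 W
P_in = P_out / η = 28300 / 0.853 = 33177 W
I = P_in / V = 33177 / 240 = 138 A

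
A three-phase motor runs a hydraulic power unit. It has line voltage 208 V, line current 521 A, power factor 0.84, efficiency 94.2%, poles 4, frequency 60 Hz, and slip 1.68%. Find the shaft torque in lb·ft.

P_in = √3·V·I·cosφ = 1.732 × 208 × 521 × 0.84 = 157662 W
P_out = η·P_in = 0.942 × 157662 = 148518 W
n_s = 120×60/4 = 1800 rpm; n = 1800×(1−0.0168) = 1770 rpm
ω = 2π×1770/60 = 185.4 rad/s
τ = P_out/ω = 148518/185.4 = 801.1 N·m
In lb·ft: 801.1/1.356 = 591 lb·ft

591 lb·ft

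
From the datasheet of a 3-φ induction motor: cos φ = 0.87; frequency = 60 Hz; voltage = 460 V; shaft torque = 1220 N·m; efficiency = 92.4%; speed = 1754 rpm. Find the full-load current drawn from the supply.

350 A

ω = 2π×1754/60 = 183.7 rad/s; P_out = τω = 1220 × 183.7 = 224114 W
P_in = P_out / η = 224114 / 0.924 = 242548 W
I_L = P_in / (√3·V_L·cosφ) = 242548 / (1.732 × 460 × 0.87) = 350 A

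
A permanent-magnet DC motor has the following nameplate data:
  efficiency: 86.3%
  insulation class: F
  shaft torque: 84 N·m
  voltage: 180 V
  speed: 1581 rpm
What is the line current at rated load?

ω = 2π×1581/60 = 165.6 rad/s; P_out = τω = 84 × 165.6 = 13910 W
P_in = P_out / η = 13910 / 0.863 = 16118 W
I = P_in / V = 16118 / 180 = 89.5 A

89.5 A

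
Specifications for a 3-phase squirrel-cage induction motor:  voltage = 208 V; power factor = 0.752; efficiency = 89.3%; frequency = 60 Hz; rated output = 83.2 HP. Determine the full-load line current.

257 A

P_out = 83.2 × 746 = 62067 W
P_in = P_out / η = 62067 / 0.893 = 69504 W
I_L = P_in / (√3·V_L·cosφ) = 69504 / (1.732 × 208 × 0.752) = 257 A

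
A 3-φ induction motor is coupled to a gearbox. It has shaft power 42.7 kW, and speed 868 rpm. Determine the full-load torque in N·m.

ω = 2π × 868/60 = 90.9 rad/s
τ = P/ω = 42700/90.9 = 470 N·m

470 N·m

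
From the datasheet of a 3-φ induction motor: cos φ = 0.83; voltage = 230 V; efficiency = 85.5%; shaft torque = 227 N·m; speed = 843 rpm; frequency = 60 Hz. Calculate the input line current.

ω = 2π×843/60 = 88.28 rad/s; P_out = τω = 227 × 88.28 = 20040 W
P_in = P_out / η = 20040 / 0.855 = 23439 W
I_L = P_in / (√3·V_L·cosφ) = 23439 / (1.732 × 230 × 0.83) = 70.9 A

70.9 A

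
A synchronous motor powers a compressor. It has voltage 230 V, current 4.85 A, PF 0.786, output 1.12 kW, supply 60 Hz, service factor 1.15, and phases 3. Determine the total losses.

399 W

P_in = √3·V·I·cosφ = 1.732×230×4.85×0.786 = 1519 W
P_out = 1120 W
Losses = P_in − P_out = 1519 − 1120 = 399 W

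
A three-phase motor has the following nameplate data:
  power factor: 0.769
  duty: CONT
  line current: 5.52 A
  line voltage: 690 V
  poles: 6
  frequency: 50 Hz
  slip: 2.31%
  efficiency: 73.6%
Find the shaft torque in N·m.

P_in = √3·V·I·cosφ = 1.732 × 690 × 5.52 × 0.769 = 5073 W
P_out = η·P_in = 0.736 × 5073 = 3734 W
n_s = 120×50/6 = 1000 rpm; n = 1000×(1−0.0231) = 977 rpm
ω = 2π×977/60 = 102.3 rad/s
τ = P_out/ω = 3734/102.3 = 36.5 N·m

36.5 N·m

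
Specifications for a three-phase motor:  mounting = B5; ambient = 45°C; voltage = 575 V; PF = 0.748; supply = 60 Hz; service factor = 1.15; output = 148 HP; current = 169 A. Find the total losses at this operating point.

15500 W

P_in = √3·V·I·cosφ = 1.732×575×169×0.748 = 125894 W
P_out = 148×746 = 110408 W
Losses = P_in − P_out = 125894 − 110408 = 15486 W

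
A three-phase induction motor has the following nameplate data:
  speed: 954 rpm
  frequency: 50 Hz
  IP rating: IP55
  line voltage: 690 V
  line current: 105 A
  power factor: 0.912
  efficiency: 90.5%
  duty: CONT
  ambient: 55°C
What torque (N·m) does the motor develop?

P_in = √3·V·I·cosφ = 1.732 × 690 × 105 × 0.912 = 114441 W
P_out = η·P_in = 0.905 × 114441 = 103569 W
n = 954 rpm
ω = 2π×954/60 = 99.9 rad/s
τ = P_out/ω = 103569/99.9 = 1040 N·m

1040 N·m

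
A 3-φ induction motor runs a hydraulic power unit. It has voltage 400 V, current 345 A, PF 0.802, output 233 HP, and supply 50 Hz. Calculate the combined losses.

P_in = √3·V·I·cosφ = 1.732×400×345×0.802 = 191691 W
P_out = 233×746 = 173818 W
Losses = P_in − P_out = 191691 − 173818 = 17873 W

17900 W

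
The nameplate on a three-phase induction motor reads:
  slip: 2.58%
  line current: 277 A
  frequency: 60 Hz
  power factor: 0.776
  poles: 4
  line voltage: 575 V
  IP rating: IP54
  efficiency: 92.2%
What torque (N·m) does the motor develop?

P_in = √3·V·I·cosφ = 1.732 × 575 × 277 × 0.776 = 214071 W
P_out = η·P_in = 0.922 × 214071 = 197373 W
n_s = 120×60/4 = 1800 rpm; n = 1800×(1−0.0258) = 1754 rpm
ω = 2π×1754/60 = 183.7 rad/s
τ = P_out/ω = 197373/183.7 = 1070 N·m

1070 N·m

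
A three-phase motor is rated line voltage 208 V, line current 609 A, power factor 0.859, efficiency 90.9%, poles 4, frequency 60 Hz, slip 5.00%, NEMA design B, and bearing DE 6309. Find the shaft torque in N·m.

957 N·m

P_in = √3·V·I·cosφ = 1.732 × 208 × 609 × 0.859 = 188461 W
P_out = η·P_in = 0.909 × 188461 = 171311 W
n_s = 120×60/4 = 1800 rpm; n = 1800×(1−0.05) = 1710 rpm
ω = 2π×1710/60 = 179.1 rad/s
τ = P_out/ω = 171311/179.1 = 957 N·m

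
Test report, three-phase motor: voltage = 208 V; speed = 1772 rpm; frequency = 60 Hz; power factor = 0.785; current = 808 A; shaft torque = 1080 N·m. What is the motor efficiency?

87.7 %

ω = 2π × 1772/60 = 185.6 rad/s; P_out = τω = 1080 × 185.6 = 200448 W
P_in = √3·V_L·I_L·cosφ = 1.732 × 208 × 808 × 0.785 = 228503 W
η = P_out / P_in = 200448 / 228503 = 0.877 = 87.7%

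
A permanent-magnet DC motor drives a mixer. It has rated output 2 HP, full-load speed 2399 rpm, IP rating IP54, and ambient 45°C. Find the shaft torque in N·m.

5.94 N·m

P_out = 2 × 746 = 1492 W
ω = 2π × 2399/60 = 251.2 rad/s
τ = P_out/ω = 1492/251.2 = 5.94 N·m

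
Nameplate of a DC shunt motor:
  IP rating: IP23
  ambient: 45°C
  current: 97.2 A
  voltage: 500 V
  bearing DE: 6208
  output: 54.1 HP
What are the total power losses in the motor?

8240 W

P_in = V·I = 500×97.2 = 48600 W
P_out = 54.1×746 = 40359 W
Losses = P_in − P_out = 48600 − 40359 = 8241 W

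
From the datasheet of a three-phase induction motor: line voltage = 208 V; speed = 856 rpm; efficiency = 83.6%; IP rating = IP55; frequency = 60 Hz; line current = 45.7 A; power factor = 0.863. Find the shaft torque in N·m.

P_in = √3·V·I·cosφ = 1.732 × 208 × 45.7 × 0.863 = 14208 W
P_out = η·P_in = 0.836 × 14208 = 11878 W
n = 856 rpm
ω = 2π×856/60 = 89.64 rad/s
τ = P_out/ω = 11878/89.64 = 133 N·m

133 N·m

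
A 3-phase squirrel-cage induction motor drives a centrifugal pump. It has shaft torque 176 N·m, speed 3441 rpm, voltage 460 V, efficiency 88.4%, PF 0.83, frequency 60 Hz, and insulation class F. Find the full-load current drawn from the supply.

108 A

ω = 2π×3441/60 = 360.3 rad/s; P_out = τω = 176 × 360.3 = 63413 W
P_in = P_out / η = 63413 / 0.884 = 71734 W
I_L = P_in / (√3·V_L·cosφ) = 71734 / (1.732 × 460 × 0.83) = 108 A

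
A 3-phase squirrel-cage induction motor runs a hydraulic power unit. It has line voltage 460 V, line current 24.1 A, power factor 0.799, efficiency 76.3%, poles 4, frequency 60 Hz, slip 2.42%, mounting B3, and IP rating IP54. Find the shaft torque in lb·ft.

46.9 lb·ft

P_in = √3·V·I·cosφ = 1.732 × 460 × 24.1 × 0.799 = 15342 W
P_out = η·P_in = 0.763 × 15342 = 11706 W
n_s = 120×60/4 = 1800 rpm; n = 1800×(1−0.0242) = 1756 rpm
ω = 2π×1756/60 = 183.9 rad/s
τ = P_out/ω = 11706/183.9 = 63.65 N·m
In lb·ft: 63.65/1.356 = 46.9 lb·ft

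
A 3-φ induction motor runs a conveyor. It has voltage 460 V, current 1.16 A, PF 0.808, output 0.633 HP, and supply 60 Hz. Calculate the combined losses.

275 W

P_in = √3·V·I·cosφ = 1.732×460×1.16×0.808 = 747 W
P_out = 0.633×746 = 472 W
Losses = P_in − P_out = 747 − 472 = 275 W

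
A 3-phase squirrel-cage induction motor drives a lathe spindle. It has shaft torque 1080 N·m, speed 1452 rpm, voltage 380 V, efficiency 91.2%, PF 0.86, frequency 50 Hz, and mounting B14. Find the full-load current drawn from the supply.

318 A

ω = 2π×1452/60 = 152.1 rad/s; P_out = τω = 1080 × 152.1 = 164268 W
P_in = P_out / η = 164268 / 0.912 = 180118 W
I_L = P_in / (√3·V_L·cosφ) = 180118 / (1.732 × 380 × 0.86) = 318 A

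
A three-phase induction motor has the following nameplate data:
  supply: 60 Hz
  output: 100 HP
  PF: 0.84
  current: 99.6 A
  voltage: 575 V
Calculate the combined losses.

8.72 kW

P_in = √3·V·I·cosφ = 1.732×575×99.6×0.84 = 83321 W
P_out = 100×746 = 74600 W
Losses = P_in − P_out = 83321 − 74600 = 8721 W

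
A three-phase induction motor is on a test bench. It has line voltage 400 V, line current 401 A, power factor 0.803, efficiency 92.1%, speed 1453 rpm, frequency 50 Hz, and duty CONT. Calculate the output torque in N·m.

P_in = √3·V·I·cosφ = 1.732 × 400 × 401 × 0.803 = 223084 W
P_out = η·P_in = 0.921 × 223084 = 205460 W
n = 1453 rpm
ω = 2π×1453/60 = 152.2 rad/s
τ = P_out/ω = 205460/152.2 = 1350 N·m

1350 N·m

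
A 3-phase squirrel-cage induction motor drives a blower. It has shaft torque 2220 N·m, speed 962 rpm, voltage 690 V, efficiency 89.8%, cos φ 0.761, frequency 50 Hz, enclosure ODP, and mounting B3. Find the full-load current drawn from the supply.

274 A

ω = 2π×962/60 = 100.7 rad/s; P_out = τω = 2220 × 100.7 = 223554 W
P_in = P_out / η = 223554 / 0.898 = 248947 W
I_L = P_in / (√3·V_L·cosφ) = 248947 / (1.732 × 690 × 0.761) = 274 A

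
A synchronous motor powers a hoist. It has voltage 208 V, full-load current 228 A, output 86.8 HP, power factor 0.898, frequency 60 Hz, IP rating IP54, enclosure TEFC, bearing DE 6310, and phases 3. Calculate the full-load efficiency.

87.8 %

P_out = 86.8 × 746 = 64753 W
P_in = √3·V_L·I_L·cosφ = 1.732 × 208 × 228 × 0.898 = 73760 W
η = P_out / P_in = 64753 / 73760 = 0.878 = 87.8%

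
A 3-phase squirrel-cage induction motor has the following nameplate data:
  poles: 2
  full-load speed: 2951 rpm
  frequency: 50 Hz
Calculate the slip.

1.63 %

n_s = 120f/p = 120×50/2 = 3000 rpm
s = (n_s − n)/n_s = (3000 − 2951)/3000 = 0.0163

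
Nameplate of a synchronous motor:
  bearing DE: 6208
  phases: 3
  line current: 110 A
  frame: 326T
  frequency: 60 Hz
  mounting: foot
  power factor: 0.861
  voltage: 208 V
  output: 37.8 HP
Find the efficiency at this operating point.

82.6 %

P_out = 37.8 × 746 = 28199 W
P_in = √3·V_L·I_L·cosφ = 1.732 × 208 × 110 × 0.861 = 34120 W
η = P_out / P_in = 28199 / 34120 = 0.826 = 82.6%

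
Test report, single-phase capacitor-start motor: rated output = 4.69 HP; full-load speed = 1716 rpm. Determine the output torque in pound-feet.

14.4 lb·ft

P_out = 4.69 × 746 = 3499 W
ω = 2π × 1716/60 = 179.7 rad/s
τ = P_out/ω = 3499/179.7 = 19.47 N·m
In lb·ft: 19.47/1.356 = 14.4 lb·ft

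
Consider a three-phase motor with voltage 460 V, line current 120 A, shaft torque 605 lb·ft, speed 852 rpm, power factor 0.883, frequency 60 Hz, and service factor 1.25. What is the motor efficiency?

τ = 605 lb·ft × 1.356 = 820.4 N·m
ω = 2π × 852/60 = 89.22 rad/s; P_out = τω = 820.4 × 89.22 = 73196 W
P_in = √3·V_L·I_L·cosφ = 1.732 × 460 × 120 × 0.883 = 84420 W
η = P_out / P_in = 73196 / 84420 = 0.867 = 86.7%

86.7 %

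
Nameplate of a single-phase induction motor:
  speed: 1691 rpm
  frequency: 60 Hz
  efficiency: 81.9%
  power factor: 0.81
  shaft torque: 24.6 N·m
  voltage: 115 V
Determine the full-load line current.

57.1 A

ω = 2π×1691/60 = 177.1 rad/s; P_out = τω = 24.6 × 177.1 = 4357 W
P_in = P_out / η = 4357 / 0.819 = 5320 W
I = P_in / (V·cosφ) = 5320 / (115 × 0.81) = 57.1 A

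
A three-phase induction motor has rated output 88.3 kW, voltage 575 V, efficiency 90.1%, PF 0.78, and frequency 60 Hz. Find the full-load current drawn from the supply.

126 A

P_out = 88.3 kW = 88300 W
P_in = P_out / η = 88300 / 0.901 = 98002 W
I_L = P_in / (√3·V_L·cosφ) = 98002 / (1.732 × 575 × 0.78) = 126 A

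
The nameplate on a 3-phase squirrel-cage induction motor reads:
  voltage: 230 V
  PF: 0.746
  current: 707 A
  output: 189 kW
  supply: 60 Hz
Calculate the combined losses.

21.1 kW

P_in = √3·V·I·cosφ = 1.732×230×707×0.746 = 210104 W
P_out = 189000 W
Losses = P_in − P_out = 210104 − 189000 = 21104 W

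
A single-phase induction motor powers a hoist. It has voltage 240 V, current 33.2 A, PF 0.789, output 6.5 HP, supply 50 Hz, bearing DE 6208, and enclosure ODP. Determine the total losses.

1.44 kW

P_in = V·I·cosφ = 240×33.2×0.789 = 6287 W
P_out = 6.5×746 = 4849 W
Losses = P_in − P_out = 6287 − 4849 = 1438 W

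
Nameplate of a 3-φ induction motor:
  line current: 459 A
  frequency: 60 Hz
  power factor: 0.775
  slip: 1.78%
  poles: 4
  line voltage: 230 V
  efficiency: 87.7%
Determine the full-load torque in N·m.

671 N·m

P_in = √3·V·I·cosφ = 1.732 × 230 × 459 × 0.775 = 141707 W
P_out = η·P_in = 0.877 × 141707 = 124277 W
n_s = 120×60/4 = 1800 rpm; n = 1800×(1−0.0178) = 1768 rpm
ω = 2π×1768/60 = 185.1 rad/s
τ = P_out/ω = 124277/185.1 = 671 N·m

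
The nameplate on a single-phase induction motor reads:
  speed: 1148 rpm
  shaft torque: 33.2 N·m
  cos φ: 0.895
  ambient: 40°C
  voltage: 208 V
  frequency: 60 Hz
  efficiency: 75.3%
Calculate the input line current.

ω = 2π×1148/60 = 120.2 rad/s; P_out = τω = 33.2 × 120.2 = 3991 W
P_in = P_out / η = 3991 / 0.753 = 5300 W
I = P_in / (V·cosφ) = 5300 / (208 × 0.895) = 28.5 A

28.5 A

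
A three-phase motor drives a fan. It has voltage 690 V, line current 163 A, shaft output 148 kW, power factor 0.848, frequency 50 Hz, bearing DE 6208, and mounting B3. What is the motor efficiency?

P_out = 148 kW = 148000 W
P_in = √3·V_L·I_L·cosφ = 1.732 × 690 × 163 × 0.848 = 165189 W
η = P_out / P_in = 148000 / 165189 = 0.896 = 89.6%

89.6 %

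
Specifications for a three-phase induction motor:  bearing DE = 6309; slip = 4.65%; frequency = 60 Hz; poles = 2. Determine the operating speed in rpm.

n_s = 120f/p = 120×60/2 = 3600 rpm
n = n_s(1 − s) = 3600 × (1 − 0.0465) = 3433 rpm

3433 rpm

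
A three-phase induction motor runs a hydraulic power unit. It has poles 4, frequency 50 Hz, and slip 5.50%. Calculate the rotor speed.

n_s = 120f/p = 120×50/4 = 1500 rpm
n = n_s(1 − s) = 1500 × (1 − 0.055) = 1418 rpm

1418 rpm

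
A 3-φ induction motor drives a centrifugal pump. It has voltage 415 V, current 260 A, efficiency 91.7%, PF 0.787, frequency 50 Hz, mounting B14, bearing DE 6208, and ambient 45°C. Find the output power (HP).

181 HP

P_in = √3·V·I·cosφ = 1.732 × 415 × 260 × 0.787 = 147077 W
P_out = η·P_in = 0.917 × 147077 = 134870 W
= 134870/746 = 181 HP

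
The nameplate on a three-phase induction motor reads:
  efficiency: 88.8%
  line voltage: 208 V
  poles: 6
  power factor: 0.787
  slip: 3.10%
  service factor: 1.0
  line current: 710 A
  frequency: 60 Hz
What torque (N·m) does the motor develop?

1470 N·m

P_in = √3·V·I·cosφ = 1.732 × 208 × 710 × 0.787 = 201300 W
P_out = η·P_in = 0.888 × 201300 = 178754 W
n_s = 120×60/6 = 1200 rpm; n = 1200×(1−0.031) = 1163 rpm
ω = 2π×1163/60 = 121.8 rad/s
τ = P_out/ω = 178754/121.8 = 1470 N·m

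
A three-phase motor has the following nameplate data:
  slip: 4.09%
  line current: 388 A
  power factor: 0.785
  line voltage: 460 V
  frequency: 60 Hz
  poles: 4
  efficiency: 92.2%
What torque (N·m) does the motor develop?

P_in = √3·V·I·cosφ = 1.732 × 460 × 388 × 0.785 = 242665 W
P_out = η·P_in = 0.922 × 242665 = 223737 W
n_s = 120×60/4 = 1800 rpm; n = 1800×(1−0.0409) = 1726 rpm
ω = 2π×1726/60 = 180.7 rad/s
τ = P_out/ω = 223737/180.7 = 1240 N·m

1240 N·m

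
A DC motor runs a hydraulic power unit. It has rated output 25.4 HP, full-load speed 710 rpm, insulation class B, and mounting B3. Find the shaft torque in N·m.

P_out = 25.4 × 746 = 18948 W
ω = 2π × 710/60 = 74.35 rad/s
τ = P_out/ω = 18948/74.35 = 255 N·m

255 N·m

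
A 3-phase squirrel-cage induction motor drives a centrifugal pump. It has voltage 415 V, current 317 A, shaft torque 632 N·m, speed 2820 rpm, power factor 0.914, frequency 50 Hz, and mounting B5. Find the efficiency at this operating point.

ω = 2π × 2820/60 = 295.3 rad/s; P_out = τω = 632 × 295.3 = 186630 W
P_in = √3·V_L·I_L·cosφ = 1.732 × 415 × 317 × 0.914 = 208258 W
η = P_out / P_in = 186630 / 208258 = 0.896 = 89.6%

89.6 %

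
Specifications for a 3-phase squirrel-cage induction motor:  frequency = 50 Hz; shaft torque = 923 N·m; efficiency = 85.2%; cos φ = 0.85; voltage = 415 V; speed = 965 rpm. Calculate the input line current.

179 A

ω = 2π×965/60 = 101.1 rad/s; P_out = τω = 923 × 101.1 = 93315 W
P_in = P_out / η = 93315 / 0.852 = 109525 W
I_L = P_in / (√3·V_L·cosφ) = 109525 / (1.732 × 415 × 0.85) = 179 A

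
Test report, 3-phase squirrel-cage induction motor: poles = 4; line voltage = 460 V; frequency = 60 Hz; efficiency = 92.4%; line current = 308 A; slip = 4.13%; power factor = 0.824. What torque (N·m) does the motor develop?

1030 N·m

P_in = √3·V·I·cosφ = 1.732 × 460 × 308 × 0.824 = 202201 W
P_out = η·P_in = 0.924 × 202201 = 186834 W
n_s = 120×60/4 = 1800 rpm; n = 1800×(1−0.0413) = 1726 rpm
ω = 2π×1726/60 = 180.7 rad/s
τ = P_out/ω = 186834/180.7 = 1030 N·m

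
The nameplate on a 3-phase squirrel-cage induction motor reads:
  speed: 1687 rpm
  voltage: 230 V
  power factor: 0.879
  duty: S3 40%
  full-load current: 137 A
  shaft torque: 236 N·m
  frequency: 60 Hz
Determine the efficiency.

86.9 %

ω = 2π × 1687/60 = 176.7 rad/s; P_out = τω = 236 × 176.7 = 41701 W
P_in = √3·V_L·I_L·cosφ = 1.732 × 230 × 137 × 0.879 = 47972 W
η = P_out / P_in = 41701 / 47972 = 0.869 = 86.9%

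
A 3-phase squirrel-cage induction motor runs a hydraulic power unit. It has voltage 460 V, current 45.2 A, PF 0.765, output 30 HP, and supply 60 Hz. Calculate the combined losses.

P_in = √3·V·I·cosφ = 1.732×460×45.2×0.765 = 27549 W
P_out = 30×746 = 22380 W
Losses = P_in − P_out = 27549 − 22380 = 5169 W

5170 W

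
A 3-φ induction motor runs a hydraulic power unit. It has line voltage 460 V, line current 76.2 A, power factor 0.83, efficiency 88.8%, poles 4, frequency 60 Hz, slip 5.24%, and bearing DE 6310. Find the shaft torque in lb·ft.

P_in = √3·V·I·cosφ = 1.732 × 460 × 76.2 × 0.83 = 50389 W
P_out = η·P_in = 0.888 × 50389 = 44745 W
n_s = 120×60/4 = 1800 rpm; n = 1800×(1−0.0524) = 1706 rpm
ω = 2π×1706/60 = 178.7 rad/s
τ = P_out/ω = 44745/178.7 = 250.4 N·m
In lb·ft: 250.4/1.356 = 185 lb·ft

185 lb·ft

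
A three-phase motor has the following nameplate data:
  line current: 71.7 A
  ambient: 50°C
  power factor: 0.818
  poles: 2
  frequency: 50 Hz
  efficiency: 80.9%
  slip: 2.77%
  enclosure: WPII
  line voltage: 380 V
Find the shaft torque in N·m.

P_in = √3·V·I·cosφ = 1.732 × 380 × 71.7 × 0.818 = 38601 W
P_out = η·P_in = 0.809 × 38601 = 31228 W
n_s = 120×50/2 = 3000 rpm; n = 3000×(1−0.0277) = 2917 rpm
ω = 2π×2917/60 = 305.5 rad/s
τ = P_out/ω = 31228/305.5 = 102 N·m

102 N·m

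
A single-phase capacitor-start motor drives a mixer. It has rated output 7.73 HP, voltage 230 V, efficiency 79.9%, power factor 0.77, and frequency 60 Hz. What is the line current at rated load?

40.8 A

P_out = 7.73 × 746 = 5767 W
P_in = P_out / η = 5767 / 0.799 = 7218 W
I = P_in / (V·cosφ) = 7218 / (230 × 0.77) = 40.8 A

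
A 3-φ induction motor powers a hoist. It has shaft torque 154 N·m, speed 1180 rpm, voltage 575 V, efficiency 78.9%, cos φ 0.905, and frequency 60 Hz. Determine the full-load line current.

ω = 2π×1180/60 = 123.6 rad/s; P_out = τω = 154 × 123.6 = 19034 W
P_in = P_out / η = 19034 / 0.789 = 24124 W
I_L = P_in / (√3·V_L·cosφ) = 24124 / (1.732 × 575 × 0.905) = 26.8 A

26.8 A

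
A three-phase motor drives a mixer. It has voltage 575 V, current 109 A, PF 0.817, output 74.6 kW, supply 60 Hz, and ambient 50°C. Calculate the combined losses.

14100 W

P_in = √3·V·I·cosφ = 1.732×575×109×0.817 = 88688 W
P_out = 74600 W
Losses = P_in − P_out = 88688 − 74600 = 14088 W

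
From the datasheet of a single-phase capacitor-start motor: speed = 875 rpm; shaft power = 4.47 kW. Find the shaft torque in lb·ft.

ω = 2π × 875/60 = 91.63 rad/s
τ = P/ω = 4470/91.63 = 48.78 N·m
In lb·ft: 48.78/1.356 = 36 lb·ft

36 lb·ft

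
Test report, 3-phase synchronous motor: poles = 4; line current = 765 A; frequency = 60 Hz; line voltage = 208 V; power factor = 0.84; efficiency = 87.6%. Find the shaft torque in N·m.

P_in = √3·V·I·cosφ = 1.732 × 208 × 765 × 0.84 = 231501 W
P_out = η·P_in = 0.876 × 231501 = 202795 W
n = n_s = 120×60/4 = 1800 rpm (synchronous)
ω = 2π×1800/60 = 188.5 rad/s
τ = P_out/ω = 202795/188.5 = 1080 N·m

1080 N·m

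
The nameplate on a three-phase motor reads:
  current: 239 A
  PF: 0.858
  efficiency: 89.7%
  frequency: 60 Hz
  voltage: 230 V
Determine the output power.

P_in = √3·V·I·cosφ = 1.732 × 230 × 239 × 0.858 = 81688 W
P_out = η·P_in = 0.897 × 81688 = 73274 W

73.3 kW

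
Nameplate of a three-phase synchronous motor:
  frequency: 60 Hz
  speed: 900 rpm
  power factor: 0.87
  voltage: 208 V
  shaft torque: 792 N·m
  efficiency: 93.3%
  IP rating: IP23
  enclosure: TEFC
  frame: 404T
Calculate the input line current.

ω = 2π×900/60 = 94.25 rad/s; P_out = τω = 792 × 94.25 = 74646 W
P_in = P_out / η = 74646 / 0.933 = 80006 W
I_L = P_in / (√3·V_L·cosφ) = 80006 / (1.732 × 208 × 0.87) = 255 A

255 A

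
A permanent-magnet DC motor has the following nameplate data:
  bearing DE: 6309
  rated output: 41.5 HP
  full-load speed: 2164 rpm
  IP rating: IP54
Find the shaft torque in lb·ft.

101 lb·ft

P_out = 41.5 × 746 = 30959 W
ω = 2π × 2164/60 = 226.6 rad/s
τ = P_out/ω = 30959/226.6 = 136.6 N·m
In lb·ft: 136.6/1.356 = 101 lb·ft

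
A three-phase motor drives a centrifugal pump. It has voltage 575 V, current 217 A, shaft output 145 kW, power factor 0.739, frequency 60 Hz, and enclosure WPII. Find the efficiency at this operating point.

P_out = 145 kW = 145000 W
P_in = √3·V_L·I_L·cosφ = 1.732 × 575 × 217 × 0.739 = 159706 W
η = P_out / P_in = 145000 / 159706 = 0.908 = 90.8%

90.8 %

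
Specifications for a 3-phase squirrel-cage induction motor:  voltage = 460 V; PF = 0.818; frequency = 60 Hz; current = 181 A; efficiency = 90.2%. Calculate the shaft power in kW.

106 kW

P_in = √3·V·I·cosφ = 1.732 × 460 × 181 × 0.818 = 117961 W
P_out = η·P_in = 0.902 × 117961 = 106401 W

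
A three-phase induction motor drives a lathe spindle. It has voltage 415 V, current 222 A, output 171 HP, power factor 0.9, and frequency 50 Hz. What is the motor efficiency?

P_out = 171 × 746 = 127566 W
P_in = √3·V_L·I_L·cosφ = 1.732 × 415 × 222 × 0.9 = 143612 W
η = P_out / P_in = 127566 / 143612 = 0.888 = 88.8%

88.8 %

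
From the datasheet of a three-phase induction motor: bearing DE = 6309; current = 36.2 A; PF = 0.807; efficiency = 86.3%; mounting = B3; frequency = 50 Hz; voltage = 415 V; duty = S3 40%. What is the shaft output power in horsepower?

24.3 HP

P_in = √3·V·I·cosφ = 1.732 × 415 × 36.2 × 0.807 = 20998 W
P_out = η·P_in = 0.863 × 20998 = 18121 W
= 18121/746 = 24.3 HP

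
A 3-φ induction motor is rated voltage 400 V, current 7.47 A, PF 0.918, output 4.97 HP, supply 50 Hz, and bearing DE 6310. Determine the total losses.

P_in = √3·V·I·cosφ = 1.732×400×7.47×0.918 = 4751 W
P_out = 4.97×746 = 3708 W
Losses = P_in − P_out = 4751 − 3708 = 1043 W

1.04 kW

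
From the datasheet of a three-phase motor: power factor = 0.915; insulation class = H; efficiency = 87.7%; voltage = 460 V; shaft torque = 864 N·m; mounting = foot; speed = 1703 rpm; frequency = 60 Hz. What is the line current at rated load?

241 A

ω = 2π×1703/60 = 178.3 rad/s; P_out = τω = 864 × 178.3 = 154051 W
P_in = P_out / η = 154051 / 0.877 = 175657 W
I_L = P_in / (√3·V_L·cosφ) = 175657 / (1.732 × 460 × 0.915) = 241 A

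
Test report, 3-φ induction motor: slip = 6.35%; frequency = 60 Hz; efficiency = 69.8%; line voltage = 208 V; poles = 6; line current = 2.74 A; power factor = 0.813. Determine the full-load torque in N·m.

P_in = √3·V·I·cosφ = 1.732 × 208 × 2.74 × 0.813 = 803 W
P_out = η·P_in = 0.698 × 803 = 560 W
n_s = 120×60/6 = 1200 rpm; n = 1200×(1−0.0635) = 1124 rpm
ω = 2π×1124/60 = 117.7 rad/s
τ = P_out/ω = 560/117.7 = 4.76 N·m

4.76 N·m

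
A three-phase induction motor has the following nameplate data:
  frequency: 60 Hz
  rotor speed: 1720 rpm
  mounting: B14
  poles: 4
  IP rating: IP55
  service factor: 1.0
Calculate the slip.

4.44 %

n_s = 120f/p = 120×60/4 = 1800 rpm
s = (n_s − n)/n_s = (1800 − 1720)/1800 = 0.0444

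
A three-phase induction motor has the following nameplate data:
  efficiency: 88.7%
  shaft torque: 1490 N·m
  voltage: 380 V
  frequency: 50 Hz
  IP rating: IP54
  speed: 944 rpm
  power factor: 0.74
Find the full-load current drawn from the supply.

341 A

ω = 2π×944/60 = 98.86 rad/s; P_out = τω = 1490 × 98.86 = 147301 W
P_in = P_out / η = 147301 / 0.887 = 166067 W
I_L = P_in / (√3·V_L·cosφ) = 166067 / (1.732 × 380 × 0.74) = 341 A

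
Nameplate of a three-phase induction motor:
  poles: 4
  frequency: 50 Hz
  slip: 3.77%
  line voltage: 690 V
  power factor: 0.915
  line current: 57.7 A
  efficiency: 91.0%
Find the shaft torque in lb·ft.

P_in = √3·V·I·cosφ = 1.732 × 690 × 57.7 × 0.915 = 63095 W
P_out = η·P_in = 0.91 × 63095 = 57416 W
n_s = 120×50/4 = 1500 rpm; n = 1500×(1−0.0377) = 1443 rpm
ω = 2π×1443/60 = 151.1 rad/s
τ = P_out/ω = 57416/151.1 = 380 N·m
In lb·ft: 380/1.356 = 280 lb·ft

280 lb·ft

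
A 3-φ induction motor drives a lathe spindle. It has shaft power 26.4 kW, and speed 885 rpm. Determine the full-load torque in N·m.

ω = 2π × 885/60 = 92.68 rad/s
τ = P/ω = 26400/92.68 = 285 N·m

285 N·m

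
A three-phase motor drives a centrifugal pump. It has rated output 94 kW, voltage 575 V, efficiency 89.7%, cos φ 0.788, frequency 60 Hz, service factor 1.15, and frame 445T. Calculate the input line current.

134 A

P_out = 94 kW = 94000 W
P_in = P_out / η = 94000 / 0.897 = 104794 W
I_L = P_in / (√3·V_L·cosφ) = 104794 / (1.732 × 575 × 0.788) = 134 A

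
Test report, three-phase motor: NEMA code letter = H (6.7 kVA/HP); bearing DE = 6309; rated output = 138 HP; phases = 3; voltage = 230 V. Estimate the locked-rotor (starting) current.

2320 A

S_LR = 6.7 × 138 = 924.6 kVA
I_LR = S_LR/(√3·V_L) = 924600/(1.732×230) = 2320 A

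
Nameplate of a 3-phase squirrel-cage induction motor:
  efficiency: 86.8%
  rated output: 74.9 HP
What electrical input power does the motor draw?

P_out = 74.9 × 746 = 55875 W
P_in = P_out/η = 55875/0.868 = 64372 W = 64.4 kW

64.4 kW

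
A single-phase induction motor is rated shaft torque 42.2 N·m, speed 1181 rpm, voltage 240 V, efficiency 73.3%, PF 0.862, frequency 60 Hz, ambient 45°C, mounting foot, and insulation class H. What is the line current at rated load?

ω = 2π×1181/60 = 123.7 rad/s; P_out = τω = 42.2 × 123.7 = 5220 W
P_in = P_out / η = 5220 / 0.733 = 7121 W
I = P_in / (V·cosφ) = 7121 / (240 × 0.862) = 34.4 A

34.4 A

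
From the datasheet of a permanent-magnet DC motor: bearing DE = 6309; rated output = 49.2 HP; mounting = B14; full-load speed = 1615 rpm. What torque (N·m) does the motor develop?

217 N·m

P_out = 49.2 × 746 = 36703 W
ω = 2π × 1615/60 = 169.1 rad/s
τ = P_out/ω = 36703/169.1 = 217 N·m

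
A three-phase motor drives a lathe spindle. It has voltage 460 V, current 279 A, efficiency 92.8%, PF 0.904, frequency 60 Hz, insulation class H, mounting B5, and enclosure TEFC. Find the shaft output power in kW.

186 kW

P_in = √3·V·I·cosφ = 1.732 × 460 × 279 × 0.904 = 200946 W
P_out = η·P_in = 0.928 × 200946 = 186478 W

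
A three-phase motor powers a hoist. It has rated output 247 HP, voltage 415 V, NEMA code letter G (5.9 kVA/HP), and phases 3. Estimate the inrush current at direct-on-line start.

2030 A

S_LR = 5.9 × 247 = 1457.3 kVA
I_LR = S_LR/(√3·V_L) = 1457300/(1.732×415) = 2030 A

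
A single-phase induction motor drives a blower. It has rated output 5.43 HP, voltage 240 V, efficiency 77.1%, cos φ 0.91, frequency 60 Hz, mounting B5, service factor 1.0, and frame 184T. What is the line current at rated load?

24.1 A

P_out = 5.43 × 746 = 4051 W
P_in = P_out / η = 4051 / 0.771 = 5254 W
I = P_in / (V·cosφ) = 5254 / (240 × 0.91) = 24.1 A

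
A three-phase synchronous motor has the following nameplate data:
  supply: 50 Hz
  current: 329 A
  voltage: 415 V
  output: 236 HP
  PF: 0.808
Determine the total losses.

15000 W

P_in = √3·V·I·cosφ = 1.732×415×329×0.808 = 191075 W
P_out = 236×746 = 176056 W
Losses = P_in − P_out = 191075 − 176056 = 15019 W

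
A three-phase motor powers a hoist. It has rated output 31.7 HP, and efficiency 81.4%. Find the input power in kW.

29.1 kW

P_out = 31.7 × 746 = 23648 W
P_in = P_out/η = 23648/0.814 = 29052 W = 29.1 kW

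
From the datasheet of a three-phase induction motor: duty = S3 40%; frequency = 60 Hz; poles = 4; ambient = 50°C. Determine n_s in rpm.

n_s = 120f/p = 120×60/4 = 1800 rpm

1800 rpm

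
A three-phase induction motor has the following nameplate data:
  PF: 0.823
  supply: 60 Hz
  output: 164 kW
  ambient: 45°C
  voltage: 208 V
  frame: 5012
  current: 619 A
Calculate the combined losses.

P_in = √3·V·I·cosφ = 1.732×208×619×0.823 = 183528 W
P_out = 164000 W
Losses = P_in − P_out = 183528 − 164000 = 19528 W

19500 W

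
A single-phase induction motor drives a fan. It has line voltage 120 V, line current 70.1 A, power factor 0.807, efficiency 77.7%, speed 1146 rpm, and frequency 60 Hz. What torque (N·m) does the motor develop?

44 N·m

P_in = V·I·cosφ = 120 × 70.1 × 0.807 = 6788 W
P_out = η·P_in = 0.777 × 6788 = 5274 W
n = 1146 rpm
ω = 2π×1146/60 = 120 rad/s
τ = P_out/ω = 5274/120 = 44 N·m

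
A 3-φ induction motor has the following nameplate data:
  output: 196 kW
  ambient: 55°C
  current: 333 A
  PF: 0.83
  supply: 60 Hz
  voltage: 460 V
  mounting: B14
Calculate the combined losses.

P_in = √3·V·I·cosφ = 1.732×460×333×0.83 = 220205 W
P_out = 196000 W
Losses = P_in − P_out = 220205 − 196000 = 24205 W

24200 W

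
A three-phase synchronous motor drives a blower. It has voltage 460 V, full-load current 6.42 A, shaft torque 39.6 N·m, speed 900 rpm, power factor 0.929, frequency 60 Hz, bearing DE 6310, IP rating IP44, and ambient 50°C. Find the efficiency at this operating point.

78.5 %

ω = 2π × 900/60 = 94.25 rad/s; P_out = τω = 39.6 × 94.25 = 3732 W
P_in = √3·V_L·I_L·cosφ = 1.732 × 460 × 6.42 × 0.929 = 4752 W
η = P_out / P_in = 3732 / 4752 = 0.785 = 78.5%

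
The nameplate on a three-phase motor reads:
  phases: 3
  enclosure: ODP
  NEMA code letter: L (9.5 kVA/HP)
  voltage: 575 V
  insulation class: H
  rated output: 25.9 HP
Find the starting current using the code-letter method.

247 A

S_LR = 9.5 × 25.9 = 246.05 kVA
I_LR = S_LR/(√3·V_L) = 246050/(1.732×575) = 247 A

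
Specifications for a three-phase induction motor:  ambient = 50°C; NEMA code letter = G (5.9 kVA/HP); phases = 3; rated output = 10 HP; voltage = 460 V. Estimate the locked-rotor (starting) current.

74.1 A

S_LR = 5.9 × 10 = 59 kVA
I_LR = S_LR/(√3·V_L) = 59000/(1.732×460) = 74.1 A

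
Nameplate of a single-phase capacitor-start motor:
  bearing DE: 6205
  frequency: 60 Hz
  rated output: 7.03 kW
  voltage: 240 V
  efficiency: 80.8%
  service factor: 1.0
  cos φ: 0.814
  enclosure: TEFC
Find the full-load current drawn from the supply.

44.5 A

P_out = 7.03 kW = 7030 W
P_in = P_out / η = 7030 / 0.808 = 8700 W
I = P_in / (V·cosφ) = 8700 / (240 × 0.814) = 44.5 A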